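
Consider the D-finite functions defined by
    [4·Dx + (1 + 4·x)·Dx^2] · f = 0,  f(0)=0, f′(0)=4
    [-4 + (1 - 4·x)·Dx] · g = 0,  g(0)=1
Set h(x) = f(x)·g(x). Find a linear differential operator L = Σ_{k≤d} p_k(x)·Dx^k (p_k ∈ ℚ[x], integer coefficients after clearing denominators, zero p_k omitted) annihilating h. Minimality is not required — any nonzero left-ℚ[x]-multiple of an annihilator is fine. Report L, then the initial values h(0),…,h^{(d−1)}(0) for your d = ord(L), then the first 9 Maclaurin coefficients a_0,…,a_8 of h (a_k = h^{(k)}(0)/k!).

f: a_k = 0, 4, -8, 64/3, -64, 1024/5, -2048/3, 16384/7, -8192, …
g: a_k = 1, 4, 16, 64, 256, 1024, 4096, 16384, 65536, …
h₀=f·g: eliminate ⇒ L₀, order ≤ 2·1.
L = 16 + (4 + 48·x)·Dx + (-1 + 16·x^2)·Dx^2  (order 2).
h: a_k = 0, 4, 8, 160/3, 448/3, 12032/15, 37888/15, 1306624/105, 4366336/105, …
ICs: h(0) = 0, h′(0) = 4.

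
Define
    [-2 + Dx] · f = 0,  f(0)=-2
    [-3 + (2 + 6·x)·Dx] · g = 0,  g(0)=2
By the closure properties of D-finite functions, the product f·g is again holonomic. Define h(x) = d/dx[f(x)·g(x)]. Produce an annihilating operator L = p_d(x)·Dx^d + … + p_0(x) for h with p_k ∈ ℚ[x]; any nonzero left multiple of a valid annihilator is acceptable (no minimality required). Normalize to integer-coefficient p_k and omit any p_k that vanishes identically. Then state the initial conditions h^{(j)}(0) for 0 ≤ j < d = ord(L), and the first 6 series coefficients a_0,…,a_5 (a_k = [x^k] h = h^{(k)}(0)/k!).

L = (31 + 168·x + 144·x^2) + (-14 - 66·x - 72·x^2)·Dx  (order 1).
h: a_k = -14, -31, -181/4, -241/24, -13279/192, 276497/1920, …
ICs: h(0) = -14.

f: a_k = -2, -4, -4, -8/3, -4/3, -8/15, …
g: a_k = 2, 3, -9/4, 27/8, -405/64, 1701/128, …
Product ⇒ symmetric product L₀, ord ≤ 1.
Differentiate: ansatz ord ≤ ord L₀ ⇒ L.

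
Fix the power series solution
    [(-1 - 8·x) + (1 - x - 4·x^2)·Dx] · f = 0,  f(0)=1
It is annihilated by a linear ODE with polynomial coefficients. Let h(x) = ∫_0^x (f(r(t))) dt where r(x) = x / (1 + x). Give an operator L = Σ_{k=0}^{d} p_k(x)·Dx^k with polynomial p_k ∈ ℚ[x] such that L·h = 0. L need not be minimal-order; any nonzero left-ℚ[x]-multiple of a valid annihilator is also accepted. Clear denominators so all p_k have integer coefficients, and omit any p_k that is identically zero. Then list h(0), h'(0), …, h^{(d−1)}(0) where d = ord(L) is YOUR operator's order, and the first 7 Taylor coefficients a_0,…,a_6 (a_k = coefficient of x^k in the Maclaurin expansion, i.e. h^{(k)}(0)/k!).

f: a_k = 1, 1, 5, 9, 29, 65, 181, …
Change of var in L_f (x↦r) gives L₀.
h=∫h₀ ⇒ L = L₀·Dx.
L = (1 + 9·x)·Dx + (-1 - 2·x + 3·x^2 + 4·x^3)·Dx^2  (order 2).
h: a_k = 0, 1, 1/2, 4/3, 0, 16/5, -8/3, …
ICs: h(0) = 0, h′(0) = 1.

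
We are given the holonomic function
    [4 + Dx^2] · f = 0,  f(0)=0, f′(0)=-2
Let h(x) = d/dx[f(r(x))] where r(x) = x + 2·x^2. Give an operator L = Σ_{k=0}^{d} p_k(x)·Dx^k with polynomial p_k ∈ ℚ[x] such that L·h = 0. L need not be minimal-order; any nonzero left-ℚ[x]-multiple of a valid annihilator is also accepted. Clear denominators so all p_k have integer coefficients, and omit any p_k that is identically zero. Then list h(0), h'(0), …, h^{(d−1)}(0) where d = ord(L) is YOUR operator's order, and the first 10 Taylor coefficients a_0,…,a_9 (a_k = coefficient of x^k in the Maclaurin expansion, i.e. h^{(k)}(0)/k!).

f: a_k = 0, -2, 0, 4/3, 0, -4/15, 0, 8/315, 0, -4/2835, …
f∘r: x↦r, Dx↦Dx/r' in L_f ⇒ L₀.
h=h₀': d/dx-closure on L₀ ⇒ L.
L = (52 + 64·x + 384·x^2 + 1024·x^3 + 1024·x^4) + (-12 - 48·x)·Dx + (1 + 8·x + 16·x^2)·Dx^2  (order 2).
h: a_k = -2, -8, 4, 32, 236/3, 48, -3352/45, -7552/45, -54436/315, -304/21, …
ICs: h(0) = -2, h′(0) = -8.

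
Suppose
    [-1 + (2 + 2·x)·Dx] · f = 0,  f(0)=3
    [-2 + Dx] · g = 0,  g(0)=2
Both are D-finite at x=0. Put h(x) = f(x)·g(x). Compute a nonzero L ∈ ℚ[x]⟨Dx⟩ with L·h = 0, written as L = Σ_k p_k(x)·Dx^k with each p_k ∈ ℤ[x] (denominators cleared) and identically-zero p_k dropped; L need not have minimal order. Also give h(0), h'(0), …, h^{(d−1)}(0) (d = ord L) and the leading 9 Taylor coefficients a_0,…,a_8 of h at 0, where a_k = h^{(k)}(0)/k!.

L = (-5 - 4·x) + (2 + 2·x)·Dx  (order 1).
h: a_k = 6, 15, 69/4, 103/8, 449/64, 1949/640, 1643/1536, 36047/107520, 135617/1720320, …
ICs: h(0) = 6.

f: a_k = 3, 3/2, -3/8, 3/16, -15/128, 21/256, -63/1024, 99/2048, -1287/32768, …
g: a_k = 2, 4, 4, 8/3, 4/3, 8/15, 8/45, 16/315, 4/315, …
f·g: L₀ = L_f ⊗_s L_g, ord ≤ 1·1.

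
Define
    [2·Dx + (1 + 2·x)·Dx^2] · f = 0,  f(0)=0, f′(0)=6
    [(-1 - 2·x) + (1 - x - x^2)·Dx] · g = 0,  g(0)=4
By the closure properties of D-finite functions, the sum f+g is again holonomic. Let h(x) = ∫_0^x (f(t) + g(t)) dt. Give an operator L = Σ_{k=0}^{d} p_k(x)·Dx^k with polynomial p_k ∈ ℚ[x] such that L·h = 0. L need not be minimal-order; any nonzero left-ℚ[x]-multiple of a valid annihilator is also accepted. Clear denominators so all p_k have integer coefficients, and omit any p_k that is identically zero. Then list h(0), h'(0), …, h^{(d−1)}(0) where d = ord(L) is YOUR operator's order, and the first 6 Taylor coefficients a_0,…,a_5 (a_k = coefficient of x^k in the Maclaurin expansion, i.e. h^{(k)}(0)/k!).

f: a_k = 0, 6, -6, 8, -12, 96/5, …
g: a_k = 4, 4, 8, 12, 20, 32, …
Sum ⇒ L₀ = lclm(L_f,L_g) in ℚ(x)⟨Dx⟩.
h=∫h₀ ⇒ L = L₀·Dx.
L = (-34 - 92·x - 116·x^2 - 48·x^3 - 24·x^4)·Dx^2 + (-5 - 60·x - 170·x^2 - 180·x^3 - 100·x^4 - 40·x^5)·Dx^3 + (3 + 11·x + 5·x^2 - 20·x^3 - 30·x^4 - 24·x^5 - 8·x^6)·Dx^4  (order 4).
h: a_k = 0, 4, 5, 2/3, 5, 8/5, …
ICs: h(0) = 0, h′(0) = 4, h′′(0) = 10, h′′′(0) = 4.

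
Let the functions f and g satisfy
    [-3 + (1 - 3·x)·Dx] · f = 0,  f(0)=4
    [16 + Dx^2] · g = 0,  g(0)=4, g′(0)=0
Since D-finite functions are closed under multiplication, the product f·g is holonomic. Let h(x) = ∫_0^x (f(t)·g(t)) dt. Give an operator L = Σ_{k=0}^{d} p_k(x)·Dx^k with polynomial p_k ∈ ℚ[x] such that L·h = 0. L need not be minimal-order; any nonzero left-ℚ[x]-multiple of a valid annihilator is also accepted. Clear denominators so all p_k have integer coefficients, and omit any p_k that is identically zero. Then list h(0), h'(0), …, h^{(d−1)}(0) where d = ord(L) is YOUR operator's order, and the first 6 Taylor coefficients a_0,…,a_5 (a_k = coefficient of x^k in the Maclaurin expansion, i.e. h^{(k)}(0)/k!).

f: a_k = 4, 12, 36, 108, 324, 972, …
g: a_k = 4, 0, -32, 0, 128/3, 0, …
Sym-product of L_f,L_g gives L₀ (≤ ord 2).
Integrate: L := L₀·Dx.
L = (-16 + 48·x)·Dx + 6·Dx^2 + (-1 + 3·x)·Dx^3  (order 3).
h: a_k = 0, 16, 24, 16/3, 12, 944/15, …
ICs: h(0) = 0, h′(0) = 16, h′′(0) = 48.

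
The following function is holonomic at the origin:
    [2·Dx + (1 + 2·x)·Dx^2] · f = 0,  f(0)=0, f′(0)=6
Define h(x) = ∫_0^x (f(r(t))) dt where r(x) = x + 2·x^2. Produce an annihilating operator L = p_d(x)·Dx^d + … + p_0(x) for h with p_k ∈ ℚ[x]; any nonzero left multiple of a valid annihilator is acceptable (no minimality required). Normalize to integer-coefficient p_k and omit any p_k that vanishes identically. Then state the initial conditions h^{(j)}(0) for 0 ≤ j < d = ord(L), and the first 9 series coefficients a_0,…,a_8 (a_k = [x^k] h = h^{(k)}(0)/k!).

f: a_k = 0, 6, -6, 8, -12, 96/5, -32, 384/7, -96, …
f∘r: x↦r, Dx↦Dx/r' in L_f ⇒ L₀.
h=∫₀ˣh₀: take L = L₀·Dx.
L = (-2 + 8·x + 16·x^2)·Dx^2 + (1 + 6·x + 12·x^2 + 16·x^3)·Dx^3  (order 3).
h: a_k = 0, 0, 3, 2, -4, 12/5, 16/5, -64/7, 48/7, …
ICs: h(0) = 0, h′(0) = 0, h′′(0) = 6.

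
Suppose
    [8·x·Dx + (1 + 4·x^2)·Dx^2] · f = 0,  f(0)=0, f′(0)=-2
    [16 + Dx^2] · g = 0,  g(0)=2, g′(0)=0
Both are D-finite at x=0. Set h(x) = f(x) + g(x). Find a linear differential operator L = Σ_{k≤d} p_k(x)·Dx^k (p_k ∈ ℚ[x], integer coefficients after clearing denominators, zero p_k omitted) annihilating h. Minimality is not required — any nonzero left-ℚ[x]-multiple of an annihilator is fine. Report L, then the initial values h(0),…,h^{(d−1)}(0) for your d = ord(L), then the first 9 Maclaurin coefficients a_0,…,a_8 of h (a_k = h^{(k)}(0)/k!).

f: a_k = 0, -2, 0, 8/3, 0, -32/5, 0, 128/7, 0, …
g: a_k = 2, 0, -16, 0, 64/3, 0, -512/45, 0, 1024/315, …
f+g: L₀ = lclm(L_f,L_g), ord ≤ 2+2.
L = (-512·x + 5120·x^3 + 4096·x^5)·Dx + (16 + 512·x^2 + 2304·x^4 + 2048·x^6)·Dx^2 + (-32·x + 320·x^3 + 256·x^5)·Dx^3 + (1 + 32·x^2 + 144·x^4 + 128·x^6)·Dx^4  (order 4).
h: a_k = 2, -2, -16, 8/3, 64/3, -32/5, -512/45, 128/7, 1024/315, …
ICs: h(0) = 2, h′(0) = -2, h′′(0) = -32, h′′′(0) = 16.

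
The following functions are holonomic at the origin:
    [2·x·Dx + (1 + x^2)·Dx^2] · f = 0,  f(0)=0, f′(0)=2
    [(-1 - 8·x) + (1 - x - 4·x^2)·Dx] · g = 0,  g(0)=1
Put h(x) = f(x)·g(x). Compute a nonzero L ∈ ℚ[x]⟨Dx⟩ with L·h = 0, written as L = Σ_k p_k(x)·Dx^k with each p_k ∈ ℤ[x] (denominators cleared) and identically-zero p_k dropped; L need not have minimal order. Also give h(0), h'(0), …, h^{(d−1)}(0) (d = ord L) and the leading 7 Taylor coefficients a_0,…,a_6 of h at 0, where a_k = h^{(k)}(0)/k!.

L = (8 + 2·x + 24·x^2) + (2 + 14·x + 4·x^2 + 24·x^3)·Dx + (-1 + x + 3·x^2 + x^3 + 4·x^4)·Dx^2  (order 2).
h: a_k = 0, 2, 2, 28/3, 52/3, 826/15, 622/5, …
ICs: h(0) = 0, h′(0) = 2.

f: a_k = 0, 2, 0, -2/3, 0, 2/5, 0, …
g: a_k = 1, 1, 5, 9, 29, 65, 181, …
Product ⇒ symmetric product L₀, ord ≤ 2.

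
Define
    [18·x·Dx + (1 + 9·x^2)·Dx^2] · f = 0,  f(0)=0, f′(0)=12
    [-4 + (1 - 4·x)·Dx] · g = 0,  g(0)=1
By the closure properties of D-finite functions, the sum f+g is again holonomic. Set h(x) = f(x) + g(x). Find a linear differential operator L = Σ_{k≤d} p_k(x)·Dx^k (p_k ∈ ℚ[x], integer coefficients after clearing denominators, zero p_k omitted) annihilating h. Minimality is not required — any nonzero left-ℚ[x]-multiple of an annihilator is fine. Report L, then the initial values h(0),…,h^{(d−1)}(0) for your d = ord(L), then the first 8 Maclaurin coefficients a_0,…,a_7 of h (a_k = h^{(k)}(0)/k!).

f: a_k = 0, 12, 0, -36, 0, 972/5, 0, -8748/7, …
g: a_k = 1, 4, 16, 64, 256, 1024, 4096, 16384, …
h₀=f+g: left-lcm gives L₀, ord ≤ 3.
L = (72 - 1152·x - 1944·x^2)·Dx + (-57 + 72·x - 765·x^2 - 1944·x^3)·Dx^2 + (4 - 7·x - 63·x^3 - 324·x^4)·Dx^3  (order 3).
h: a_k = 1, 16, 16, 28, 256, 6092/5, 4096, 105940/7, …
ICs: h(0) = 1, h′(0) = 16, h′′(0) = 32.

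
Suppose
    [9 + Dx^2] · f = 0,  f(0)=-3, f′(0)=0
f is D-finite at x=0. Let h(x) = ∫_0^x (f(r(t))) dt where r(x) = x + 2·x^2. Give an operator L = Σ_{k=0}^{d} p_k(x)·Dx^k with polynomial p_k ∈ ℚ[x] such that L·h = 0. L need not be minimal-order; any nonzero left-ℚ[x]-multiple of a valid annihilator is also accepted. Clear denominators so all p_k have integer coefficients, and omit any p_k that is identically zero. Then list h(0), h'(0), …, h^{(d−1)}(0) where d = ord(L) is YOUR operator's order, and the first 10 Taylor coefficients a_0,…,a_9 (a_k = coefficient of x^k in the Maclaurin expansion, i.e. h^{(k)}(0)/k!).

f: a_k = -3, 0, 27/2, 0, -81/8, 0, 243/80, 0, -2187/4480, 0, …
f∘r: x↦r, Dx↦Dx/r' in L_f ⇒ L₀.
h=∫₀ˣh₀: take L = L₀·Dx.
L = (9 + 108·x + 432·x^2 + 576·x^3)·Dx - 4·Dx^2 + (1 + 4·x)·Dx^3  (order 3).
h: a_k = 0, -3, 0, 9/2, 27/2, 351/40, -27/2, -19197/560, -5751/160, 9837/4480, …
ICs: h(0) = 0, h′(0) = -3, h′′(0) = 0.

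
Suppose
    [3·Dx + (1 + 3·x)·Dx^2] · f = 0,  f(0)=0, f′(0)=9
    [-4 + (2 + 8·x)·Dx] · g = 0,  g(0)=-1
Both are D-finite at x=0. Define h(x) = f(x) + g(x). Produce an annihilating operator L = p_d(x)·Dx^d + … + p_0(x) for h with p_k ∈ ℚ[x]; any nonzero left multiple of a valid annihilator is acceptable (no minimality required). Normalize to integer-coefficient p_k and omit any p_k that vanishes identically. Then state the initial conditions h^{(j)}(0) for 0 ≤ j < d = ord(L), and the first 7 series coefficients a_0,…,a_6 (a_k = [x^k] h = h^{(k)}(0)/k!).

L = 36·x·Dx + (6 + 72·x + 180·x^2)·Dx^2 + (1 + 13·x + 54·x^2 + 72·x^3)·Dx^3  (order 3).
h: a_k = -1, 7, -23/2, 23, -203/4, 589/5, -561/2, …
ICs: h(0) = -1, h′(0) = 7, h′′(0) = -23.

f: a_k = 0, 9, -27/2, 27, -243/4, 729/5, -729/2, …
g: a_k = -1, -2, 2, -4, 10, -28, 84, …
f+g: L₀ = lclm(L_f,L_g), ord ≤ 2+1.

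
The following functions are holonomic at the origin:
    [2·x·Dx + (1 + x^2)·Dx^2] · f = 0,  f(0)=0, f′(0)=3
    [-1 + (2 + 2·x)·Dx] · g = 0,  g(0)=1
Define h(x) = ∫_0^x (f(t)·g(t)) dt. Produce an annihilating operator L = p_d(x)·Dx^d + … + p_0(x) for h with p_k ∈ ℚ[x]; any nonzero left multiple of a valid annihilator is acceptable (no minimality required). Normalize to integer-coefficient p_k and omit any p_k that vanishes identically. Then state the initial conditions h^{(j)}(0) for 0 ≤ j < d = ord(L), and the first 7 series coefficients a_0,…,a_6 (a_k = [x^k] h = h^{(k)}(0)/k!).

L = (3 - 4·x - x^2)·Dx + (-4 + 4·x + 12·x^2 + 4·x^3)·Dx^2 + (4 + 8·x + 8·x^2 + 8·x^3 + 4·x^4)·Dx^3  (order 3).
h: a_k = 0, 0, 3/2, 1/2, -11/32, -1/16, 389/3840, …
ICs: h(0) = 0, h′(0) = 0, h′′(0) = 3.

f: a_k = 0, 3, 0, -1, 0, 3/5, 0, …
g: a_k = 1, 1/2, -1/8, 1/16, -5/128, 7/256, -21/1024, …
Sym-product of L_f,L_g gives L₀ (≤ ord 2).
h=∫₀ˣh₀: take L = L₀·Dx.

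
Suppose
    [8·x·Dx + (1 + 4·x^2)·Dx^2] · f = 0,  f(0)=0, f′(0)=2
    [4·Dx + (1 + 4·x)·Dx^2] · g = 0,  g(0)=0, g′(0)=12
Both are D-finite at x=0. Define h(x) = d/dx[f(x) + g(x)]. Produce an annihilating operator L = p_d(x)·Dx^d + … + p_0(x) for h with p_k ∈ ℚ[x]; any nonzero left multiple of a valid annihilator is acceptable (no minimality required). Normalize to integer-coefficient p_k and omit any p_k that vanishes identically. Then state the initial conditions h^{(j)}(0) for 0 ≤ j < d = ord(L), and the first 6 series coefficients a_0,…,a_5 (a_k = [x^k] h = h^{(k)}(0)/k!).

f: a_k = 0, 2, 0, -8/3, 0, 32/5, …
g: a_k = 0, 12, -24, 64, -192, 3072/5, …
Sum ⇒ L₀ = lclm(L_f,L_g) in ℚ(x)⟨Dx⟩.
h₀' ⇒ L via d/dx closure of L₀.
L = (-8 - 96·x + 96·x^2 + 128·x^3) + (-10 - 16·x - 72·x^2 + 192·x^3 + 256·x^4)·Dx + (-1 - 2·x + 8·x^2 + 8·x^3 + 48·x^4 + 64·x^5)·Dx^2  (order 2).
h: a_k = 14, -48, 184, -768, 3104, -12288, …
ICs: h(0) = 14, h′(0) = -48.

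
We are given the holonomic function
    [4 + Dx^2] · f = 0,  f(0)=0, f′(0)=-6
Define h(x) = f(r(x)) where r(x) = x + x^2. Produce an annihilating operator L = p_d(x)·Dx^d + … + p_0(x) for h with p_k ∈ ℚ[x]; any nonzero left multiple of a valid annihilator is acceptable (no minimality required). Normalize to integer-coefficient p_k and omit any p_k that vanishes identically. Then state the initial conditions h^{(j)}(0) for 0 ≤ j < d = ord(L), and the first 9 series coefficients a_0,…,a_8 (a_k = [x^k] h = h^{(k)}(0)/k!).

f: a_k = 0, -6, 0, 4, 0, -4/5, 0, 8/105, 0, …
Change of var in L_f (x↦r) gives L₀.
L = (4 + 24·x + 48·x^2 + 32·x^3) - 2·Dx + (1 + 2·x)·Dx^2  (order 2).
h: a_k = 0, -6, -6, 4, 12, 56/5, 0, -832/105, -112/15, …
ICs: h(0) = 0, h′(0) = -6.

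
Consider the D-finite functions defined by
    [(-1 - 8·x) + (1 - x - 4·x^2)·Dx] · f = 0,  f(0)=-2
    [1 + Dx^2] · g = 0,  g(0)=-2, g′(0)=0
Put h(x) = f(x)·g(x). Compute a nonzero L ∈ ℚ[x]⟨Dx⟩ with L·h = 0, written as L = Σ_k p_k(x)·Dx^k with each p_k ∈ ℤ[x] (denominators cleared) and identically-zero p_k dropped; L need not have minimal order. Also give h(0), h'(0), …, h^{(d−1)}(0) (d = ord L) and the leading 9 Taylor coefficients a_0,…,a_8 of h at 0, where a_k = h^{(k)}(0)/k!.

L = (7 + x + 4·x^2) + (2 + 16·x)·Dx + (-1 + x + 4·x^2)·Dx^2  (order 2).
h: a_k = 4, 4, 18, 34, 637/6, 1453/6, 120029/180, 294389/180, 14457427/3360, …
ICs: h(0) = 4, h′(0) = 4.

f: a_k = -2, -2, -10, -18, -58, -130, -362, -882, -2330, …
g: a_k = -2, 0, 1, 0, -1/12, 0, 1/360, 0, -1/20160, …
h₀=f·g: eliminate ⇒ L₀, order ≤ 1·2.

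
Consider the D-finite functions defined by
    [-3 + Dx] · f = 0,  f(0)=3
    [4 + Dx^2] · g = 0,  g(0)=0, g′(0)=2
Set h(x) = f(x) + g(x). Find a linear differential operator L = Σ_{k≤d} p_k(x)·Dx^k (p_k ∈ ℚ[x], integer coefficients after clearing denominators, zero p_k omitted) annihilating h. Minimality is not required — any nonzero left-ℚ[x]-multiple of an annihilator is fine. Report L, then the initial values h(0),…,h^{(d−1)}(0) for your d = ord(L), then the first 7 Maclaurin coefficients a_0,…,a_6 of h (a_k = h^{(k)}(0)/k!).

f: a_k = 3, 9, 27/2, 27/2, 81/8, 243/40, 243/80, …
g: a_k = 0, 2, 0, -4/3, 0, 4/15, 0, …
Weyl lclm of L_f,L_g ⇒ L₀ (ord ≤ 3).
L = -12 + 4·Dx - 3·Dx^2 + Dx^3  (order 3).
h: a_k = 3, 11, 27/2, 73/6, 81/8, 761/120, 243/80, …
ICs: h(0) = 3, h′(0) = 11, h′′(0) = 27.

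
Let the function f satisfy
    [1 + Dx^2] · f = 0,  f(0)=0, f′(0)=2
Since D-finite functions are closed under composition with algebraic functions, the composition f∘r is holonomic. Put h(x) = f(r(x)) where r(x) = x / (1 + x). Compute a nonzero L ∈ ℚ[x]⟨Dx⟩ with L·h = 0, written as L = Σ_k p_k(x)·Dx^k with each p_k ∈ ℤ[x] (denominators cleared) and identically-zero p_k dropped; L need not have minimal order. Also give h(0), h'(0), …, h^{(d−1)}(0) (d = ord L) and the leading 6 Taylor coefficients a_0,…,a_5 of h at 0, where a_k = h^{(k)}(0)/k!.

L = 1 + (2 + 6·x + 6·x^2 + 2·x^3)·Dx + (1 + 4·x + 6·x^2 + 4·x^3 + x^4)·Dx^2  (order 2).
h: a_k = 0, 2, -2, 5/3, -1, 1/60, …
ICs: h(0) = 0, h′(0) = 2.

f: a_k = 0, 2, 0, -1/3, 0, 1/60, …
f∘r: x↦r, Dx↦Dx/r' in L_f ⇒ L₀.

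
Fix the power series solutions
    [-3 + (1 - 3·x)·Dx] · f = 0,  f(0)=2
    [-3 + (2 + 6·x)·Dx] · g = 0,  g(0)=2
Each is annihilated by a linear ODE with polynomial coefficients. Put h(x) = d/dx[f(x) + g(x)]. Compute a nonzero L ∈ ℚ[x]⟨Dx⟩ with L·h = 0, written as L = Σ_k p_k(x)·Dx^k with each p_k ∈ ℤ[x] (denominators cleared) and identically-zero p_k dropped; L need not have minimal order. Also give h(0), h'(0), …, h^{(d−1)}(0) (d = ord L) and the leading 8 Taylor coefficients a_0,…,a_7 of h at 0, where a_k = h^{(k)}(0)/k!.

L = (-162 - 162·x) + (-63 - 486·x - 567·x^2)·Dx + (10 + 18·x - 90·x^2 - 162·x^3)·Dx^2  (order 2).
h: a_k = 9, 63/2, 1377/8, 9963/16, 319545/128, 2193561/256, 31858029/1024, 212176179/2048, …
ICs: h(0) = 9, h′(0) = 63/2.

f: a_k = 2, 6, 18, 54, 162, 486, 1458, 4374, …
g: a_k = 2, 3, -9/4, 27/8, -405/64, 1701/128, -15309/512, 72171/1024, …
Sum ⇒ L₀ = lclm(L_f,L_g) in ℚ(x)⟨Dx⟩.
Differentiate: ansatz ord ≤ ord L₀ ⇒ L.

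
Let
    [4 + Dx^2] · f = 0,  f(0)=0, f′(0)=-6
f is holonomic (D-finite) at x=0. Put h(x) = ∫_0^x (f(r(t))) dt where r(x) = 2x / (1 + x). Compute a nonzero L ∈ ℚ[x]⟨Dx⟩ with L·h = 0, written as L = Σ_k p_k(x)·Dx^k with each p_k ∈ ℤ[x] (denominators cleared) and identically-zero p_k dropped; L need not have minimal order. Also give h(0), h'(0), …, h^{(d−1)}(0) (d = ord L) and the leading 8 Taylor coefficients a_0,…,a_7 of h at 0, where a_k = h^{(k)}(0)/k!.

f: a_k = 0, -6, 0, 4, 0, -4/5, 0, 8/105, …
L₀ from L_f via x↦r, Dx↦r'^{-1}Dx.
h=∫h₀ ⇒ L = L₀·Dx.
L = 16·Dx + (2 + 6·x + 6·x^2 + 2·x^3)·Dx^2 + (1 + 4·x + 6·x^2 + 4·x^3 + x^4)·Dx^3  (order 3).
h: a_k = 0, 0, -6, 4, 5, -84/5, 386/15, -180/7, …
ICs: h(0) = 0, h′(0) = 0, h′′(0) = -12.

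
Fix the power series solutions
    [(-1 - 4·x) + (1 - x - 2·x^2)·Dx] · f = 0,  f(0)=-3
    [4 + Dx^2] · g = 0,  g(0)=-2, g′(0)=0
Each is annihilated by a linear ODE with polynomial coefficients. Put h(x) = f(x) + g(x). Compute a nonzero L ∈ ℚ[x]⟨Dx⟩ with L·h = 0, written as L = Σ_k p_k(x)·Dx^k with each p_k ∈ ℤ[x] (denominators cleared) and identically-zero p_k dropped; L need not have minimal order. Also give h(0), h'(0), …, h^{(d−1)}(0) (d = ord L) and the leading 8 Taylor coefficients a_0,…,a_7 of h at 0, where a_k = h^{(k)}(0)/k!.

f: a_k = -3, -3, -9, -15, -33, -63, -129, -255, …
g: a_k = -2, 0, 4, 0, -4/3, 0, 8/45, 0, …
h₀=f+g: left-lcm gives L₀, ord ≤ 3.
L = (68 + 304·x + 200·x^2 + 320·x^3 + 160·x^4 + 128·x^5) + (-20 + 12·x + 24·x^2 + 8·x^3 + 48·x^4 + 96·x^5 + 64·x^6)·Dx + (17 + 76·x + 50·x^2 + 80·x^3 + 40·x^4 + 32·x^5)·Dx^2 + (-5 + 3·x + 6·x^2 + 2·x^3 + 12·x^4 + 24·x^5 + 16·x^6)·Dx^3  (order 3).
h: a_k = -5, -3, -5, -15, -103/3, -63, -5797/45, -255, …
ICs: h(0) = -5, h′(0) = -3, h′′(0) = -10.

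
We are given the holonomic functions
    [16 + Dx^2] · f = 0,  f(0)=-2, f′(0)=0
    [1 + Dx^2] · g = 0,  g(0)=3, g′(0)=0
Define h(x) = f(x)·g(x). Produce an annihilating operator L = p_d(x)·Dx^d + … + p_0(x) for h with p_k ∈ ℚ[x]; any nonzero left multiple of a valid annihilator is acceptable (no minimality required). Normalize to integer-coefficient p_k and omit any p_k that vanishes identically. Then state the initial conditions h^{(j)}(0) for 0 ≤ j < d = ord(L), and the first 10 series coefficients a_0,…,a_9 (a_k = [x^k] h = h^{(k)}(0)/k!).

L = 225 + 34·Dx^2 + Dx^4  (order 4).
h: a_k = -6, 0, 51, 0, -353/4, 0, 8177/120, 0, -198593/6720, 0, …
ICs: h(0) = -6, h′(0) = 0, h′′(0) = 102, h′′′(0) = 0.

f: a_k = -2, 0, 16, 0, -64/3, 0, 512/45, 0, -1024/315, 0, …
g: a_k = 3, 0, -3/2, 0, 1/8, 0, -1/240, 0, 1/13440, 0, …
Sym-product of L_f,L_g gives L₀ (≤ ord 4).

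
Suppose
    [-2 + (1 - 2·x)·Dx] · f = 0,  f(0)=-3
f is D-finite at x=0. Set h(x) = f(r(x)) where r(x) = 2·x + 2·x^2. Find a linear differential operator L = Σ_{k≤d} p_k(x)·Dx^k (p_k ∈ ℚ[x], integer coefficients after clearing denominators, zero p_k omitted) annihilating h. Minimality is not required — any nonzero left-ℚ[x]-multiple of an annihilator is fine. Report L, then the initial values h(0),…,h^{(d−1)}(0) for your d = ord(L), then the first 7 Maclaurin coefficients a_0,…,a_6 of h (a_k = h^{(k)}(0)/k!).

f: a_k = -3, -6, -12, -24, -48, -96, -192, …
Change of var in L_f (x↦r) gives L₀.
L = (4 + 8·x) + (-1 + 4·x + 4·x^2)·Dx  (order 1).
h: a_k = -3, -12, -60, -288, -1392, -6720, -32448, …
ICs: h(0) = -3.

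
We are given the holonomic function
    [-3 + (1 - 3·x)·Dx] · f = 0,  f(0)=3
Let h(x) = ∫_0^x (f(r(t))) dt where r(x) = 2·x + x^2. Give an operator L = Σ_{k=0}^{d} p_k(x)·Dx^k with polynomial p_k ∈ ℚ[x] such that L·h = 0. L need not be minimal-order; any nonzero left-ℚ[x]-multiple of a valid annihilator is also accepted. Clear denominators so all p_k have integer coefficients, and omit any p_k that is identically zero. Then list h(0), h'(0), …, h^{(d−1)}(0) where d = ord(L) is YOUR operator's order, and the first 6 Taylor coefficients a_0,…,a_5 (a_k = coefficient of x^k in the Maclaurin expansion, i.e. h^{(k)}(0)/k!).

f: a_k = 3, 9, 27, 81, 243, 729, …
L₀ from L_f via x↦r, Dx↦r'^{-1}Dx.
∫: right-multiply L₀ by Dx.
L = (6 + 6·x)·Dx + (-1 + 6·x + 3·x^2)·Dx^2  (order 2).
h: a_k = 0, 3, 9, 39, 189, 4887/5, …
ICs: h(0) = 0, h′(0) = 3.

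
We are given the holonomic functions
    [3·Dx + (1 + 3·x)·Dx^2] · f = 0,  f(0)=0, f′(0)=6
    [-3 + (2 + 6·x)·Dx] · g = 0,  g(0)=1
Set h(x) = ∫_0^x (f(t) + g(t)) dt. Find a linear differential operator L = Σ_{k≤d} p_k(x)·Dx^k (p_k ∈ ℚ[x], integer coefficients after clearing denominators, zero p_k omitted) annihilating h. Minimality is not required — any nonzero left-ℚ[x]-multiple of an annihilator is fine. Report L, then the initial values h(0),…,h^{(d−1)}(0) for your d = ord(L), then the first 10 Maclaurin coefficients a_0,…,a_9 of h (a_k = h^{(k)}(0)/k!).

f: a_k = 0, 6, -9, 18, -81/2, 486/5, -243, 4374/7, -6561/4, 4374, …
g: a_k = 1, 3/2, -9/8, 27/16, -405/128, 1701/256, -15309/1024, 72171/2048, -2814669/32768, 14073345/65536, …
h₀=f+g: left-lcm gives L₀, ord ≤ 3.
∫: right-multiply L₀ by Dx.
L = 9·Dx^2 + (15 + 45·x)·Dx^3 + (2 + 12·x + 18·x^2)·Dx^4  (order 4).
h: a_k = 0, 1, 15/4, -27/8, 315/64, -5589/640, 44307/2560, -264141/7168, 9463149/114688, -6284709/32768, …
ICs: h(0) = 0, h′(0) = 1, h′′(0) = 15/2, h′′′(0) = -81/4.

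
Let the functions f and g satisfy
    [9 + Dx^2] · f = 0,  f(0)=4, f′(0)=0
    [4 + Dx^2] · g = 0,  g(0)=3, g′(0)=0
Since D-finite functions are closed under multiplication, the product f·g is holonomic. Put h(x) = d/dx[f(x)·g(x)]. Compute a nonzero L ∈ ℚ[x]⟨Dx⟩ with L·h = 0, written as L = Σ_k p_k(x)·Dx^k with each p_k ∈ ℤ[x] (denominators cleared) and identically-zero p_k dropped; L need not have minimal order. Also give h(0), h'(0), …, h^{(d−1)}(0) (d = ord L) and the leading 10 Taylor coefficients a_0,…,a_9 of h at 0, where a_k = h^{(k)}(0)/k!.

f: a_k = 4, 0, -18, 0, 27/2, 0, -81/20, 0, 729/1120, 0, …
g: a_k = 3, 0, -6, 0, 2, 0, -4/15, 0, 2/105, 0, …
Sym-product of L_f,L_g gives L₀ (≤ ord 4).
h₀' ⇒ L via d/dx closure of L₀.
L = 25 + 26·Dx^2 + Dx^4  (order 4).
h: a_k = 0, -156, 0, 626, 0, -7813/10, 0, 195313/420, 0, -4882813/30240, …
ICs: h(0) = 0, h′(0) = -156, h′′(0) = 0, h′′′(0) = 3756.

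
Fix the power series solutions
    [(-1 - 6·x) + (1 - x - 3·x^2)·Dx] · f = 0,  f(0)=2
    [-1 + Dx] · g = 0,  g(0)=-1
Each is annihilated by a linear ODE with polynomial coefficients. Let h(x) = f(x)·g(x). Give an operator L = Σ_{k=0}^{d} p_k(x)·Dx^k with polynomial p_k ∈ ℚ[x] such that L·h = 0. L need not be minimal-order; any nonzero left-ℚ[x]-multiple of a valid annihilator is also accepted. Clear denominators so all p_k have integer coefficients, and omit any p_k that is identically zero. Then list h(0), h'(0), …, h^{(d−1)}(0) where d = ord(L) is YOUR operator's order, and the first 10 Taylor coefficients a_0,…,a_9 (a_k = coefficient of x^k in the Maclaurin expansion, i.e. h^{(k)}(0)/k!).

f: a_k = 2, 2, 8, 14, 38, 80, 194, 434, 1016, 2318, …
g: a_k = -1, -1, -1/2, -1/6, -1/24, -1/120, -1/720, -1/5040, -1/40320, -1/362880, …
Sym-product of L_f,L_g gives L₀ (≤ ord 1).
L = (2 + 5·x - 3·x^2) + (-1 + x + 3·x^2)·Dx  (order 1).
h: a_k = -2, -4, -11, -70/3, -677/12, -3793/30, -106447/360, -850483/1260, -6298165/4032, -325413041/90720, …
ICs: h(0) = -2.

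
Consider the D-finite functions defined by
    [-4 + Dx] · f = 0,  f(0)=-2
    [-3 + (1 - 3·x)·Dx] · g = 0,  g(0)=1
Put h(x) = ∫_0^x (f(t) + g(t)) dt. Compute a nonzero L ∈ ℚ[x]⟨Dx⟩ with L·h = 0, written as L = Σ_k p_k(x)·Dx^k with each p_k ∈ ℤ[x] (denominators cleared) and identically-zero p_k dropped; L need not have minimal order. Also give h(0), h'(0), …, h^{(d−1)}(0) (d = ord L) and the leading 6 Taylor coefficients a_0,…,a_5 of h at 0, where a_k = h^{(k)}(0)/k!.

f: a_k = -2, -8, -16, -64/3, -64/3, -256/15, …
g: a_k = 1, 3, 9, 27, 81, 243, …
f+g: L₀ = lclm(L_f,L_g), ord ≤ 1+1.
Integrate: L := L₀·Dx.
L = (24 + 144·x)·Dx + (-2 - 96·x + 144·x^2)·Dx^2 + (-1 + 15·x - 36·x^2)·Dx^3  (order 3).
h: a_k = 0, -1, -5/2, -7/3, 17/12, 179/15, …
ICs: h(0) = 0, h′(0) = -1, h′′(0) = -5.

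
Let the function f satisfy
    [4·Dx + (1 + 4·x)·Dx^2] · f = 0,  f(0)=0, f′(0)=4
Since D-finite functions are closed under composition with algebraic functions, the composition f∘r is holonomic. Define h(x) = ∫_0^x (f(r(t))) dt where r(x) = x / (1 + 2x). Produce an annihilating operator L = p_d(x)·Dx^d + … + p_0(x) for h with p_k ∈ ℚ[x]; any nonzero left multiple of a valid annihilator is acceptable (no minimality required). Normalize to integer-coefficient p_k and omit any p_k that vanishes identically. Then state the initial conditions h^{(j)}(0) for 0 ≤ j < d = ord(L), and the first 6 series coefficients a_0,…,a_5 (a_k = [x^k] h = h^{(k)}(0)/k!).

f: a_k = 0, 4, -8, 64/3, -64, 1024/5, …
h₀=f(r): pull back L_f along r ⇒ L₀.
∫: right-multiply L₀ by Dx.
L = (8 + 24·x)·Dx^2 + (1 + 8·x + 12·x^2)·Dx^3  (order 3).
h: a_k = 0, 0, 2, -16/3, 52/3, -64, …
ICs: h(0) = 0, h′(0) = 0, h′′(0) = 4.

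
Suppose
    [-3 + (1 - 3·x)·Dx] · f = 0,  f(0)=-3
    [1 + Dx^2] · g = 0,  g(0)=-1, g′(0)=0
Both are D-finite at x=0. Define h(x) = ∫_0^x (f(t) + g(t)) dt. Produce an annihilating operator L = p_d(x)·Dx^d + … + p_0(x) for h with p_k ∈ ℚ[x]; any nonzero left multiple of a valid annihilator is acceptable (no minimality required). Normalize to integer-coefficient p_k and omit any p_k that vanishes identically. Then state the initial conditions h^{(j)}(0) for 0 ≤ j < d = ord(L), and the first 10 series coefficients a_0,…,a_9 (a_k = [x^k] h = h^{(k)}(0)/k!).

f: a_k = -3, -9, -27, -81, -243, -729, -2187, -6561, -19683, -59049, …
g: a_k = -1, 0, 1/2, 0, -1/24, 0, 1/720, 0, -1/40320, 0, …
h₀=f+g: left-lcm gives L₀, ord ≤ 3.
Integrate: L := L₀·Dx.
L = (165 - 18·x + 27·x^2)·Dx + (-19 + 63·x - 27·x^2 + 27·x^3)·Dx^2 + (165 - 18·x + 27·x^2)·Dx^3 + (-19 + 63·x - 27·x^2 + 27·x^3)·Dx^4  (order 4).
h: a_k = 0, -4, -9/2, -53/6, -81/4, -5833/120, -243/2, -1574639/5040, -6561/8, -793618561/362880, …
ICs: h(0) = 0, h′(0) = -4, h′′(0) = -9, h′′′(0) = -53.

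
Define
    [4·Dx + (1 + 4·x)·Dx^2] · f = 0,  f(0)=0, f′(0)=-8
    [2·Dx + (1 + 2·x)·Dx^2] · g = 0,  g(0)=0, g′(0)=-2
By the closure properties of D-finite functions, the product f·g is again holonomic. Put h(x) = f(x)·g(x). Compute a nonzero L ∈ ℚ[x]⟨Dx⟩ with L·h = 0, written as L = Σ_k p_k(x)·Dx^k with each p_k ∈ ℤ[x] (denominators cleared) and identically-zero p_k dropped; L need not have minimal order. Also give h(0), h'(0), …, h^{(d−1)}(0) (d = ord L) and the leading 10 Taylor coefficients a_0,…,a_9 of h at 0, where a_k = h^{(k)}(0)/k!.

f: a_k = 0, -8, 16, -128/3, 128, -2048/5, 4096/3, -32768/7, 16384, -524288/9, …
g: a_k = 0, -2, 2, -8/3, 4, -32/5, 32/3, -128/7, 32, -512/9, …
Sym-product of L_f,L_g gives L₀ (≤ ord 4).
L = (160 + 768·x + 1024·x^2)·Dx + (264 + 2144·x + 5760·x^2 + 5120·x^3)·Dx^2 + (64 + 720·x + 2976·x^2 + 5376·x^3 + 3584·x^4)·Dx^3 + (3 + 44·x + 252·x^2 + 704·x^3 + 960·x^4 + 512·x^5)·Dx^4  (order 4).
h: a_k = 0, 0, 16, -48, 416/3, -416, 58688/45, -21248/5, 300032/21, -1723136/35, …
ICs: h(0) = 0, h′(0) = 0, h′′(0) = 32, h′′′(0) = -288.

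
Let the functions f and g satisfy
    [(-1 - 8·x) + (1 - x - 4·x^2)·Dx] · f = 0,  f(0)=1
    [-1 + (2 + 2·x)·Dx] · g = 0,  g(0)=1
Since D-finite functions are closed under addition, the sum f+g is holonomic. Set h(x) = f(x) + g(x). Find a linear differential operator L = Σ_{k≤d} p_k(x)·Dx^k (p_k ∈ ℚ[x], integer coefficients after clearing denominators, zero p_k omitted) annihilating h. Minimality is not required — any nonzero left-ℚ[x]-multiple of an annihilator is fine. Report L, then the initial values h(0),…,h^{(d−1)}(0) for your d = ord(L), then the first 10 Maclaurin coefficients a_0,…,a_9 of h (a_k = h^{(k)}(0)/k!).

f: a_k = 1, 1, 5, 9, 29, 65, 181, 441, 1165, 2929, …
g: a_k = 1, 1/2, -1/8, 1/16, -5/128, 7/256, -21/1024, 33/2048, -429/32768, 715/65536, …
L₀ := lclm(L_f,L_g); ord L₀ ≤ 1+1.
L = (-21 - 75·x - 228·x^2 - 160·x^3) + (41 + 174·x + 609·x^2 + 872·x^3 + 400·x^4)·Dx + (-2 - 38·x - 30·x^2 + 198·x^3 + 352·x^4 + 160·x^5)·Dx^2  (order 2).
h: a_k = 2, 3/2, 39/8, 145/16, 3707/128, 16647/256, 185323/1024, 903201/2048, 38174291/32768, 191955659/65536, …
ICs: h(0) = 2, h′(0) = 3/2.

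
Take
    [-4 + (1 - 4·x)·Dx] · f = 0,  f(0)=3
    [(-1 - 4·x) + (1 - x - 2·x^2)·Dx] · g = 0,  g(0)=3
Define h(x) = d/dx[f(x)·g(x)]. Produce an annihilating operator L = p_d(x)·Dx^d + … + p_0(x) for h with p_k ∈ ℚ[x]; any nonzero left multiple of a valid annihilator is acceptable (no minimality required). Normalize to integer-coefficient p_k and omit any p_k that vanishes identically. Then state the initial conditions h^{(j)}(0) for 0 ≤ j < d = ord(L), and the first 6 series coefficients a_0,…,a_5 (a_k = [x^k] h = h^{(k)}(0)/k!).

L = (46 - 108·x - 216·x^2 + 256·x^3 + 768·x^4) + (-5 + 29·x - 6·x^2 - 152·x^3 + 80·x^4 + 192·x^5)·Dx  (order 1).
h: a_k = 45, 414, 2619, 14364, 72765, 351594, …
ICs: h(0) = 45.

f: a_k = 3, 12, 48, 192, 768, 3072, …
g: a_k = 3, 3, 9, 15, 33, 63, …
h₀=f·g: eliminate ⇒ L₀, order ≤ 1·1.
Derive L from L₀ (diff closure).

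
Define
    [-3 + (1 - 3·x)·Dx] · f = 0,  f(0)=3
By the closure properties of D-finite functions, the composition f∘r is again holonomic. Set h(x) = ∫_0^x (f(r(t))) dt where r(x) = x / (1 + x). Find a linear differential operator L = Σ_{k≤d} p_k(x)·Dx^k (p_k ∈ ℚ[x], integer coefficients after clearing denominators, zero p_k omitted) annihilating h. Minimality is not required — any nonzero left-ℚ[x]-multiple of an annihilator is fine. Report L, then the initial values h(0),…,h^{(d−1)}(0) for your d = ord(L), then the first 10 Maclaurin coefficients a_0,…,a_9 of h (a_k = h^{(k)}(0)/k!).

f: a_k = 3, 9, 27, 81, 243, 729, 2187, 6561, 19683, 59049, …
Substitute x→r, Dx→(1/r')Dx; clear ⇒ L₀.
∫: right-multiply L₀ by Dx.
L = 3·Dx + (-1 + x + 2·x^2)·Dx^2  (order 2).
h: a_k = 0, 3, 9/2, 6, 9, 72/5, 24, 288/7, 72, 128, …
ICs: h(0) = 0, h′(0) = 3.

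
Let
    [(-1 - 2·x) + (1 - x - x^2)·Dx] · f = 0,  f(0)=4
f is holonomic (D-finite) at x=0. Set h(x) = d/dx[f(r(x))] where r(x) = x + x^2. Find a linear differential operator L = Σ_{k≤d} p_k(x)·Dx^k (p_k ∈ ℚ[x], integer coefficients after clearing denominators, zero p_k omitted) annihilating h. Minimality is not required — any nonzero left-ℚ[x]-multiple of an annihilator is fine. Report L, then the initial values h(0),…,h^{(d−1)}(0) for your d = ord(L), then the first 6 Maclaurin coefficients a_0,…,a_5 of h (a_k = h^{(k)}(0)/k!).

L = (6 + 24·x + 48·x^2 + 68·x^3 + 84·x^4 + 60·x^5 + 20·x^6) + (-1 - 3·x + 12·x^3 + 25·x^4 + 24·x^5 + 14·x^6 + 4·x^7)·Dx  (order 1).
h: a_k = 4, 24, 84, 256, 740, 2064, …
ICs: h(0) = 4.

f: a_k = 4, 4, 8, 12, 20, 32, …
h₀=f(r): pull back L_f along r ⇒ L₀.
h=h₀': d/dx-closure on L₀ ⇒ L.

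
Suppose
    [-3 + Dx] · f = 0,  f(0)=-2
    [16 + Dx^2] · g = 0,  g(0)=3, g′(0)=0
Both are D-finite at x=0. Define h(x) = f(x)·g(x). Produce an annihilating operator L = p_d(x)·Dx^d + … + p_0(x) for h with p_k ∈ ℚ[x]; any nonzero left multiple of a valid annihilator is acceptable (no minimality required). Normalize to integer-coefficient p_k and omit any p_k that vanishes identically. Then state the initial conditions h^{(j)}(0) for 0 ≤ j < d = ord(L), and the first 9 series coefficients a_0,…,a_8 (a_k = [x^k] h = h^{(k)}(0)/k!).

f: a_k = -2, -6, -9, -9, -27/4, -81/20, -81/40, -243/280, -729/2240, …
g: a_k = 3, 0, -24, 0, 32, 0, -256/15, 0, 512/105, …
h₀=f·g: eliminate ⇒ L₀, order ≤ 1·2.
L = 25 - 6·Dx + Dx^2  (order 2).
h: a_k = -6, -18, 21, 117, 527/4, 237/20, -11753/120, -25481/280, -164833/6720, …
ICs: h(0) = -6, h′(0) = -18.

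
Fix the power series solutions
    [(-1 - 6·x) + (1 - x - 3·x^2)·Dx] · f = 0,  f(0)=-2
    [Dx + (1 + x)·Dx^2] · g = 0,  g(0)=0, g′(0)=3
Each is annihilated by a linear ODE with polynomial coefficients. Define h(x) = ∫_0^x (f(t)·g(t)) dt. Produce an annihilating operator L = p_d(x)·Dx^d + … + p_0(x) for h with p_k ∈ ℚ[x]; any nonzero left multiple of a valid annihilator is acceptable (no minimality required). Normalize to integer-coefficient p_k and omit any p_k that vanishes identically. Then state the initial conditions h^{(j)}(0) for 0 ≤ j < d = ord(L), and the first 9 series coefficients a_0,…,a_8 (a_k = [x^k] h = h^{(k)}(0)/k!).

L = (7 + 12·x)·Dx + (1 + 15·x + 15·x^2)·Dx^2 + (-1 + 4·x^2 + 3·x^3)·Dx^3  (order 3).
h: a_k = 0, 0, -3, -1, -23/4, -61/10, -1007/60, -956/35, -34591/560, …
ICs: h(0) = 0, h′(0) = 0, h′′(0) = -6.

f: a_k = -2, -2, -8, -14, -38, -80, -194, -434, -1016, …
g: a_k = 0, 3, -3/2, 1, -3/4, 3/5, -1/2, 3/7, -3/8, …
h₀=f·g: eliminate ⇒ L₀, order ≤ 1·2.
∫: right-multiply L₀ by Dx.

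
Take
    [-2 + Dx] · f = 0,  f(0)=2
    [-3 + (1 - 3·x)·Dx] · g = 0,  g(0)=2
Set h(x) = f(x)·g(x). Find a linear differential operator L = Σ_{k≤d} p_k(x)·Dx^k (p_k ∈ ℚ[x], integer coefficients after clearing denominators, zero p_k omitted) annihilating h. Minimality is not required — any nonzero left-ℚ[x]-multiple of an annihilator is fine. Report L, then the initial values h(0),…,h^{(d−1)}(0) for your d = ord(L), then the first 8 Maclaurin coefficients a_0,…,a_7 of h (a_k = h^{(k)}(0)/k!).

L = (5 - 6·x) + (-1 + 3·x)·Dx  (order 1).
h: a_k = 4, 20, 68, 628/3, 1892/3, 28396/15, 51116/9, 5367212/315, …
ICs: h(0) = 4.

f: a_k = 2, 4, 4, 8/3, 4/3, 8/15, 8/45, 16/315, …
g: a_k = 2, 6, 18, 54, 162, 486, 1458, 4374, …
f·g: L₀ = L_f ⊗_s L_g, ord ≤ 1·1.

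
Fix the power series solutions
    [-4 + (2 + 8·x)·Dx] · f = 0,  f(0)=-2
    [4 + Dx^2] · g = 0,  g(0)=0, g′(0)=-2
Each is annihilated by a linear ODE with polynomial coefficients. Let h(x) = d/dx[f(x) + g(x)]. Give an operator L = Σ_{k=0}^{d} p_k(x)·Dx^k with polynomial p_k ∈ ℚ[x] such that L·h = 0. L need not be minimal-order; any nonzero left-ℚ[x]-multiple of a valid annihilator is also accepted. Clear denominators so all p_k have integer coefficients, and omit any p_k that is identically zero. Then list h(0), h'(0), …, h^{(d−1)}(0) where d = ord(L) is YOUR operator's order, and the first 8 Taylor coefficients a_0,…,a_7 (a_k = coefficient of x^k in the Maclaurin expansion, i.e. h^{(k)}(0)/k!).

f: a_k = -2, -4, 4, -8, 20, -56, 168, -528, …
g: a_k = 0, -2, 0, 4/3, 0, -4/15, 0, 8/315, …
h₀=f+g: left-lcm gives L₀, ord ≤ 3.
h₀' ⇒ L via d/dx closure of L₀.
L = (-32 - 16·x - 32·x^2) + (-4 - 24·x - 48·x^2 - 64·x^3)·Dx + (-8 - 4·x - 8·x^2)·Dx^2 + (-1 - 6·x - 12·x^2 - 16·x^3)·Dx^3  (order 3).
h: a_k = -6, 8, -20, 80, -844/3, 1008, -166312/45, 13728, …
ICs: h(0) = -6, h′(0) = 8, h′′(0) = -40.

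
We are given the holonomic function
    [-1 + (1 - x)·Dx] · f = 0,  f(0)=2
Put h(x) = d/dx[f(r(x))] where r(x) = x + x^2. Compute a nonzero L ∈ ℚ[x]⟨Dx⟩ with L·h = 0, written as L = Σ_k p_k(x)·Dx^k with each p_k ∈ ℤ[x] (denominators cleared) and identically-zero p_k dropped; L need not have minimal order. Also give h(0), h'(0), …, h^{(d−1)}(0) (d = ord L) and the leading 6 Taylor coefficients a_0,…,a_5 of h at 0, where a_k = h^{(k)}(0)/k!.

f: a_k = 2, 2, 2, 2, 2, 2, …
Change of var in L_f (x↦r) gives L₀.
Differentiate: ansatz ord ≤ ord L₀ ⇒ L.
L = (4 + 6·x + 6·x^2) + (-1 - x + 3·x^2 + 2·x^3)·Dx  (order 1).
h: a_k = 2, 8, 18, 40, 80, 156, …
ICs: h(0) = 2.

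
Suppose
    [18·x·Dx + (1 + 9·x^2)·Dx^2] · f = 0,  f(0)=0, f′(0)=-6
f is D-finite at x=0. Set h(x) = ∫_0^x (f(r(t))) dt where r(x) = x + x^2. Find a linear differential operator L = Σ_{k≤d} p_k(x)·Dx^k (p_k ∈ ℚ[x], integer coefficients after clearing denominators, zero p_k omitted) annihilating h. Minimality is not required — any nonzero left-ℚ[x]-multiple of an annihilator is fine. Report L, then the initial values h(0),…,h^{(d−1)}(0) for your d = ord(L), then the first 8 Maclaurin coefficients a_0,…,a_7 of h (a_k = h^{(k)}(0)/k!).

f: a_k = 0, -6, 0, 18, 0, -486/5, 0, 4374/7, …
Change of var in L_f (x↦r) gives L₀.
h=∫₀ˣh₀: take L = L₀·Dx.
L = (-2 + 18·x + 72·x^2 + 108·x^3 + 54·x^4)·Dx^2 + (1 + 2·x + 9·x^2 + 36·x^3 + 45·x^4 + 18·x^5)·Dx^3  (order 3).
h: a_k = 0, 0, -3, -2, 9/2, 54/5, -36/5, -468/7, …
ICs: h(0) = 0, h′(0) = 0, h′′(0) = -6.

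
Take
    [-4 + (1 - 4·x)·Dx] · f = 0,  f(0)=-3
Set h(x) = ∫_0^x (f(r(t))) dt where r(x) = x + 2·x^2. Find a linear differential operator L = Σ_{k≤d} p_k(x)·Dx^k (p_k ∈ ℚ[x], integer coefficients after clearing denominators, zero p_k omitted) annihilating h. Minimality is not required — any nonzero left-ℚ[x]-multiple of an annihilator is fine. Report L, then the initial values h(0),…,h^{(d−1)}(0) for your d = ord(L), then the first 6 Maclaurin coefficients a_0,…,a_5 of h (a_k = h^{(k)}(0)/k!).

f: a_k = -3, -12, -48, -192, -768, -3072, …
h₀=f(r): pull back L_f along r ⇒ L₀.
∫: right-multiply L₀ by Dx.
L = (4 + 16·x)·Dx + (-1 + 4·x + 8·x^2)·Dx^2  (order 2).
h: a_k = 0, -3, -6, -24, -96, -2112/5, …
ICs: h(0) = 0, h′(0) = -3.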